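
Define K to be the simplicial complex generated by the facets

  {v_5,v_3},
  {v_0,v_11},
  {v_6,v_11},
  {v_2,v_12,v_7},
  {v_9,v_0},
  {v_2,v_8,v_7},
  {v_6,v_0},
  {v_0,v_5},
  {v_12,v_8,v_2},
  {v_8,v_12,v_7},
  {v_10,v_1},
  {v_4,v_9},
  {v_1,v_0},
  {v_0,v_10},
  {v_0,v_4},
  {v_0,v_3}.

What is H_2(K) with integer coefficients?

H_2 ≅ Z.

Order the vertices as v_0 < v_1 < v_2 < v_3 < v_4 < v_5 < v_6 < v_7 < v_8 < v_9 < v_10 < v_11 < v_12. Listing each simplex with vertices in this order, K has dimension 2 with simplices:

  0-simplices (13): [v_0], [v_1], [v_2], [v_3], [v_4], [v_5], [v_6], [v_7], [v_8], [v_9], [v_10], [v_11], [v_12]
  1-simplices (18): (18 of them)
  2-simplices (4): [v_2,v_7,v_8], [v_2,v_7,v_12], [v_2,v_8,v_12], [v_7,v_8,v_12]

giving chain groups C_0 ≅ Z^13, C_1 ≅ Z^18, C_2 ≅ Z^4.

∂_1: C_1 → C_0 maps an edge to its endpoints' difference, ∂[p,q] = q − p. For instance
  ∂[v_0,v_5] = [v_5] − [v_0].
As a 13×18 matrix over Z this has rank 11, with invariant factors (1,1,1,1,1,1,1,1,1,1,1).

Boundary ∂_2: C_2 → C_1 acts by ∂[p,q,r] = [q,r] − [p,r] + [p,q]. For instance
  ∂[v_2,v_7,v_8] = [v_7,v_8] − [v_2,v_8] + [v_2,v_7],
  ∂[v_2,v_7,v_12] = [v_7,v_12] − [v_2,v_12] + [v_2,v_7].
The resulting 18×4 matrix has rank 3, and its Smith normal form has invariant factors (1,1,1).

Now H_k = ker ∂_k / im ∂_{k+1}, so:

  H_2: rank ker ∂_2 − rank ∂_3 = (4 − 3) − 0 = 1, and there is no ∂_3, so H_2 = Z.

(K is a triangulation of the disjoint union of the 2-sphere S^2 and a wedge of 4 circles.)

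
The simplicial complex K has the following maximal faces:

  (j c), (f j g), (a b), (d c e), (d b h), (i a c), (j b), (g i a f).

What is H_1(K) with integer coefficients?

H_1 = Z^3.

K has 10 vertices, 19 edges, 8 triangles, 1 3-simplex.
rank ∂_1 = 9, rank ∂_2 = 7 ⇒ b_1 = 19 − 9 − 7 = 3; all invariant factors of ∂_2 are 1 so no torsion. So H_1 ≅ Z^3.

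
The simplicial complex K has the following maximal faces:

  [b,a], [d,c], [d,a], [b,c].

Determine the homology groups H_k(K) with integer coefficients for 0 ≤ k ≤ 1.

Take the total order a < b < c < d on the vertex set. Then K (dimension 1) consists of the simplices:

  0-simplices (4): a, b, c, d
  1-simplices (4): ab, ad, bc, cd

giving chain groups C_0 ≅ Z^4, C_1 ≅ Z^4.

Boundary ∂_1: C_1 → C_0 is given by ∂[p,q] = [q] − [p]. For instance
  ∂ad = d − a.
The resulting 4×4 matrix has rank 3, and its Smith normal form has invariant factors (1,1,1).

Reading off H_k = ker ∂_k / im ∂_{k+1}:

  H_0: rank C_0 − rank ∂_1 = 4 − 3 = 1, and the invariant factors of ∂_1 are all 1, so H_0 ≅ Z.
  H_1: rank ker ∂_1 − rank ∂_2 = (4 − 3) − 0 = 1, and there is no ∂_2, so H_1 ≅ Z.

(K is a triangulation of the circle S^1.)

H_0 = Z,  H_1 = Z.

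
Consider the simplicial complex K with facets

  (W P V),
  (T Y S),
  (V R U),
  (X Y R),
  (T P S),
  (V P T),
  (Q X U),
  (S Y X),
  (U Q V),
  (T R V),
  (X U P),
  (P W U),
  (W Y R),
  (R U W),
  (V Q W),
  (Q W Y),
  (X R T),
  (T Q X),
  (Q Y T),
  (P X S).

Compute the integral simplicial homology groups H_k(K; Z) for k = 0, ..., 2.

H_0 ≅ Z,  H_1 ≅ Z ⊕ Z/2,  H_2 = 0.

Take the total order P < Q < R < S < T < U < V < W < X < Y on the vertex set. Then K (dimension 2) consists of the simplices:

  0-simplices (10): P, Q, R, S, T, U, V, W, X, Y
  1-simplices (30): PS, PT, PU, PV, PW, PX, QT, QU, QV, QW, QX, QY, RT, RU, RV, RW, RX, RY, ST, SX, SY, TV, TX, TY, UV, UW, UX, VW, WY, XY
  2-simplices (20): PST, PSX, PTV, PUW, PUX, PVW, QTX, QTY, QUV, QUX, QVW, QWY, RTV, RTX, RUV, RUW, RWY, RXY, STY, SXY

Hence C_0 ≅ Z^10, C_1 ≅ Z^30, C_2 ≅ Z^20.

Boundary ∂_1: C_1 → C_0 sends each edge [p,q] (with p < q) to q − p.
The resulting 10×30 matrix has rank 9, and its Smith normal form has invariant factors (1,1,1,1,1,1,1,1,1).

Boundary ∂_2: C_2 → C_1 sends each 2-simplex [p,q,r] to [q,r] − [p,r] + [p,q]. For instance
  ∂RWY = WY − RY + RW,
  ∂PSX = SX − PX + PS.
The 30×20 boundary matrix has rank 20 and Smith normal form diag(1,1,1,1,1,1,1,1,1,1,1,1,1,1,1,1,1,1,1,2).

From H_k ≅ ker(∂_k) / im(∂_{k+1}) we obtain:

  H_0: rank C_0 − rank ∂_1 = 10 − 9 = 1, and the invariant factors of ∂_1 are all 1, so H_0 ≅ Z.
  H_1: rank ker ∂_1 − rank ∂_2 = (30 − 9) − 20 = 1, and ∂_2 has invariant factor 2 > 1, so H_1 ≅ Z ⊕ Z/2.
  H_2: rank ker ∂_2 − rank ∂_3 = (20 − 20) − 0 = 0, and there is no ∂_3, so H_2 ≅ 0.

As a check, the Euler characteristic is 10 − 30 + 20 = 0, which agrees with 1 − 1 + 0 = 0.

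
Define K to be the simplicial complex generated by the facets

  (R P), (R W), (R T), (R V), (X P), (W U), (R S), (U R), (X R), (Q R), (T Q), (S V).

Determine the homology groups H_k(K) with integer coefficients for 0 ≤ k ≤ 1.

H_0 = Z,  H_1 = Z^4.

Fix the vertex order P < Q < R < S < T < U < V < W < X and write every simplex with vertices in increasing order. Then dim K = 1 and the simplices of K are:

  0-simplices (9): P, Q, R, S, T, U, V, W, X
  1-simplices (12): PR, PX, QR, QT, RS, RT, RU, RV, RW, RX, SV, UW

Hence C_0 ≅ Z^9, C_1 ≅ Z^12.

The boundary map ∂_1: C_1 → C_0 sends each edge [p,q] (with p < q) to q − p. For instance
  ∂PX = X − P.
The 9×12 boundary matrix has rank 8 and Smith normal form diag(1,1,1,1,1,1,1,1).

Now H_k = ker ∂_k / im ∂_{k+1}, so:

  H_0: rank C_0 − rank ∂_1 = 9 − 8 = 1, and the invariant factors of ∂_1 are all 1, so H_0 = Z.
  H_1: rank ker ∂_1 − rank ∂_2 = (12 − 8) − 0 = 4, and there is no ∂_2, so H_1 = Z^4.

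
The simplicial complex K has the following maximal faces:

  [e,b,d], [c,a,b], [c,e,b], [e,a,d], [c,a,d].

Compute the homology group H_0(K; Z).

We work with the vertex ordering a < b < c < d < e. The simplices of K, each written with vertices in increasing order, are:

  0-simplices (5): a, b, c, d, e
  1-simplices (10): ab, ac, ad, ae, bc, bd, be, cd, ce, de
  2-simplices (5): abc, acd, ade, bce, bde

Hence C_0 ≅ Z^5, C_1 ≅ Z^10, C_2 ≅ Z^5.

The boundary map ∂_1: C_1 → C_0 is given by ∂[p,q] = [q] − [p]. For instance
  ∂cd = d − c.
The 5×10 boundary matrix has rank 4 and Smith normal form diag(1,1,1,1).

The boundary map ∂_2: C_2 → C_1 acts by ∂[p,q,r] = [q,r] − [p,r] + [p,q]. For instance
  ∂ade = de − ae + ad,
  ∂acd = cd − ad + ac.
The 10×5 boundary matrix has rank 5 and Smith normal form diag(1,1,1,1,1).

Now H_k = ker ∂_k / im ∂_{k+1}, so:

  H_0: rank C_0 − rank ∂_1 = 5 − 4 = 1, and the invariant factors of ∂_1 are all 1, so H_0 = Z.

H_0 ≅ Z.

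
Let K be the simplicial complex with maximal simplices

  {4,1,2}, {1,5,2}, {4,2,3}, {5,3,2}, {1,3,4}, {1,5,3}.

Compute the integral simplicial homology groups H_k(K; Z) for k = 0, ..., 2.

H_0 ≅ Z,  H_1 = 0,  H_2 ≅ Z.

K has 5 vertices, 9 edges, 6 triangles.
rank ∂_0 = 0, rank ∂_1 = 4 ⇒ b_0 = 5 − 0 − 4 = 1; all invariant factors of ∂_1 are 1 so no torsion. So H_0 = Z.
rank ∂_1 = 4, rank ∂_2 = 5 ⇒ b_1 = 9 − 4 − 5 = 0; all invariant factors of ∂_2 are 1 so no torsion. So H_1 = 0.
rank ∂_2 = 5, rank ∂_3 = 0 ⇒ b_2 = 6 − 5 − 0 = 1. So H_2 = Z.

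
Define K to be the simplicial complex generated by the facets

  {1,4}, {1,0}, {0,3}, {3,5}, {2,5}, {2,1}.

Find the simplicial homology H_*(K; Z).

H_0 = Z,  H_1 = Z.

Fix the vertex order 0 < 1 < 2 < 3 < 4 < 5 and write every simplex with vertices in increasing order. Then dim K = 1 and the simplices of K are:

  0-simplices (6): [0], [1], [2], [3], [4], [5]
  1-simplices (6): [0,1], [0,3], [1,2], [1,4], [2,5], [3,5]

Hence C_0 ≅ Z^6, C_1 ≅ Z^6.

∂_1: C_1 → C_0 maps an edge to its endpoints' difference, ∂[p,q] = q − p.
As a 6×6 matrix over Z this has rank 5, with invariant factors (1,1,1,1,1).

Reading off H_k = ker ∂_k / im ∂_{k+1}:

  H_0: rank C_0 − rank ∂_1 = 6 − 5 = 1, and the invariant factors of ∂_1 are all 1, so H_0 = Z.
  H_1: rank ker ∂_1 − rank ∂_2 = (6 − 5) − 0 = 1, and there is no ∂_2, so H_1 = Z.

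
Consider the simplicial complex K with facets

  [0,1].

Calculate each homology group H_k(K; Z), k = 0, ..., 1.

Fix the vertex order 0 < 1 and write every simplex with vertices in increasing order. Then dim K = 1 and the simplices of K are:

  0-simplices (2): [0], [1]
  1-simplices (1): [0,1]

Hence C_0 ≅ Z^2, C_1 ≅ Z^1.

Boundary ∂_1: C_1 → C_0 sends each edge [p,q] (with p < q) to q − p. For instance
  ∂[0,1] = [1] − [0].
As a 2×1 matrix over Z this has rank 1, with invariant factors (1).

Reading off H_k = ker ∂_k / im ∂_{k+1}:

  H_0: rank C_0 − rank ∂_1 = 2 − 1 = 1, and the invariant factors of ∂_1 are all 1, so H_0 = Z.
  H_1: rank ker ∂_1 − rank ∂_2 = (1 − 1) − 0 = 0, and there is no ∂_2, so H_1 = 0.

As a check, the Euler characteristic is 2 − 1 = 1, which agrees with 1 − 0 = 1.

H_0 ≅ Z,  H_1 = 0.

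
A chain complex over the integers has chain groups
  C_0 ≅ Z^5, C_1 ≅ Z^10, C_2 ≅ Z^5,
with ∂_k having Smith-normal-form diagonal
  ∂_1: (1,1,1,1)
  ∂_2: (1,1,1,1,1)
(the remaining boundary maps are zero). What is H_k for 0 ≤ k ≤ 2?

H_0 ≅ Z,  H_1 ≅ Z,  H_2 = 0.

H_0: b_0 = 5 − 0 − 4 = 1; torsion from ∂_1 factors > 1: none. So H_0 ≅ Z.
H_1: b_1 = 10 − 4 − 5 = 1; torsion from ∂_2 factors > 1: none. So H_1 ≅ Z.
H_2: b_2 = 5 − 5 − 0 = 0; torsion from ∂_3 factors > 1: none. So H_2 ≅ 0.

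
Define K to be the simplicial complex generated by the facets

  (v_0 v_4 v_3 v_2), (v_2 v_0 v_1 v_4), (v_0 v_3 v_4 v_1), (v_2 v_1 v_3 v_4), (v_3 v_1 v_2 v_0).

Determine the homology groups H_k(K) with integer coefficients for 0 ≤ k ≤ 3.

Fix the vertex order v_0 < v_1 < v_2 < v_3 < v_4 and write every simplex with vertices in increasing order. Then dim K = 3 and the simplices of K are:

  0-simplices (5): [v_0], [v_1], [v_2], [v_3], [v_4]
  1-simplices (10): [v_0,v_1], [v_0,v_2], [v_0,v_3], [v_0,v_4], [v_1,v_2], [v_1,v_3], [v_1,v_4], [v_2,v_3], [v_2,v_4], [v_3,v_4]
  2-simplices (10): [v_0,v_1,v_2], [v_0,v_1,v_3], [v_0,v_1,v_4], [v_0,v_2,v_3], [v_0,v_2,v_4], [v_0,v_3,v_4], [v_1,v_2,v_3], [v_1,v_2,v_4], [v_1,v_3,v_4], [v_2,v_3,v_4]
  3-simplices (5): [v_0,v_1,v_2,v_3], [v_0,v_1,v_2,v_4], [v_0,v_1,v_3,v_4], [v_0,v_2,v_3,v_4], [v_1,v_2,v_3,v_4]

giving chain groups C_0 ≅ Z^5, C_1 ≅ Z^10, C_2 ≅ Z^10, C_3 ≅ Z^5.

Boundary ∂_1: C_1 → C_0 is given by ∂[p,q] = [q] − [p]. For instance
  ∂[v_0,v_3] = [v_3] − [v_0].
The resulting 5×10 matrix has rank 4, and its Smith normal form has invariant factors (1,1,1,1).

Boundary ∂_2: C_2 → C_1 acts by ∂[p,q,r] = [q,r] − [p,r] + [p,q]. For instance
  ∂[v_1,v_2,v_4] = [v_2,v_4] − [v_1,v_4] + [v_1,v_2],
  ∂[v_0,v_1,v_4] = [v_1,v_4] − [v_0,v_4] + [v_0,v_1].
The resulting 10×10 matrix has rank 6, and its Smith normal form has invariant factors (1,1,1,1,1,1).

∂_3: C_3 → C_2 sends each 3-simplex σ to the alternating sum Σ_i (−1)^i (σ with its i-th vertex removed). For instance
  ∂[v_0,v_2,v_3,v_4] = [v_2,v_3,v_4] − [v_0,v_3,v_4] + [v_0,v_2,v_4] − [v_0,v_2,v_3],
  ∂[v_0,v_1,v_3,v_4] = [v_1,v_3,v_4] − [v_0,v_3,v_4] + [v_0,v_1,v_4] − [v_0,v_1,v_3].
This gives a 10×5 integer matrix of rank 4; reducing to Smith normal form yields diagonal entries (1,1,1,1).

From H_k ≅ ker(∂_k) / im(∂_{k+1}) we obtain:

  H_0: rank C_0 − rank ∂_1 = 5 − 4 = 1, and the invariant factors of ∂_1 are all 1, so H_0 ≅ Z.
  H_1: rank ker ∂_1 − rank ∂_2 = (10 − 4) − 6 = 0, and the invariant factors of ∂_2 are all 1, so H_1 ≅ 0.
  H_2: rank ker ∂_2 − rank ∂_3 = (10 − 6) − 4 = 0, and the invariant factors of ∂_3 are all 1, so H_2 ≅ 0.
  H_3: rank ker ∂_3 − rank ∂_4 = (5 − 4) − 0 = 1, and there is no ∂_4, so H_3 ≅ Z.

H_0 = Z,  H_1 = 0,  H_2 = 0,  H_3 = Z.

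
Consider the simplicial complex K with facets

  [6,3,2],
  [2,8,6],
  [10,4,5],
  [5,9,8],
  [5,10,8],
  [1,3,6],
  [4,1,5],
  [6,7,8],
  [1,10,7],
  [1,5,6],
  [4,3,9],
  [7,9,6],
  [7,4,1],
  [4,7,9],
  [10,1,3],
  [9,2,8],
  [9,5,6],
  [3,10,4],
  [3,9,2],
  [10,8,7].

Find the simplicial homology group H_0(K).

Take the total order 1 < 2 < 3 < 4 < 5 < 6 < 7 < 8 < 9 < 10 on the vertex set. Then K (dimension 2) consists of the simplices:

  0-simplices (10): [1], [2], [3], [4], [5], [6], [7], [8], [9], [10]
  1-simplices (30): (30 of them)
  2-simplices (20): (20 of them)

Hence C_0 ≅ Z^10, C_1 ≅ Z^30, C_2 ≅ Z^20.

The boundary map ∂_1: C_1 → C_0 is given by ∂[p,q] = [q] − [p].
As a 10×30 matrix over Z this has rank 9, with invariant factors (1,1,1,1,1,1,1,1,1).

Boundary ∂_2: C_2 → C_1 acts by ∂[p,q,r] = [q,r] − [p,r] + [p,q]. For instance
  ∂[2,3,6] = [3,6] − [2,6] + [2,3],
  ∂[6,7,8] = [7,8] − [6,8] + [6,7].
As a 30×20 matrix over Z this has rank 20, with invariant factors (1,1,1,1,1,1,1,1,1,1,1,1,1,1,1,1,1,1,1,2).

From H_k ≅ ker(∂_k) / im(∂_{k+1}) we obtain:

  H_0: rank C_0 − rank ∂_1 = 10 − 9 = 1, and the invariant factors of ∂_1 are all 1, so H_0 ≅ Z.

(K is a triangulation of the Klein bottle.)

H_0 ≅ Z.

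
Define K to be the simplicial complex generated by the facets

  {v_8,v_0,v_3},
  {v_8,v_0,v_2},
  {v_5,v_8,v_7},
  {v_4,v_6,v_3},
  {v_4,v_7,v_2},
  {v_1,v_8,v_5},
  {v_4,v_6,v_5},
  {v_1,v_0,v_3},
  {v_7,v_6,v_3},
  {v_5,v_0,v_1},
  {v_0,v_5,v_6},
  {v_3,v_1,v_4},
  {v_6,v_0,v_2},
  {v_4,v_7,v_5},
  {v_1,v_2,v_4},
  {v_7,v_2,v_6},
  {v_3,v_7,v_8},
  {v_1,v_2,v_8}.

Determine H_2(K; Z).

We work with the vertex ordering v_0 < v_1 < v_2 < v_3 < v_4 < v_5 < v_6 < v_7 < v_8. The simplices of K, each written with vertices in increasing order, are:

  0-simplices (9): [v_0], [v_1], [v_2], [v_3], [v_4], [v_5], [v_6], [v_7], [v_8]
  1-simplices (27): (27 of them)
  2-simplices (18): (18 of them)

Hence C_0 ≅ Z^9, C_1 ≅ Z^27, C_2 ≅ Z^18.

∂_1: C_1 → C_0 is given by ∂[p,q] = [q] − [p]. For instance
  ∂[v_3,v_4] = [v_4] − [v_3].
As a 9×27 matrix over Z this has rank 8, with invariant factors (1,1,1,1,1,1,1,1).

∂_2: C_2 → C_1 sends each 2-simplex [p,q,r] to [q,r] − [p,r] + [p,q]. For instance
  ∂[v_3,v_7,v_8] = [v_7,v_8] − [v_3,v_8] + [v_3,v_7],
  ∂[v_0,v_5,v_6] = [v_5,v_6] − [v_0,v_6] + [v_0,v_5].
As a 27×18 matrix over Z this has rank 18, with invariant factors (1,1,1,1,1,1,1,1,1,1,1,1,1,1,1,1,1,2).

Reading off H_k = ker ∂_k / im ∂_{k+1}:

  H_2: rank ker ∂_2 − rank ∂_3 = (18 − 18) − 0 = 0, and there is no ∂_3, so H_2 ≅ 0.

H_2 = 0.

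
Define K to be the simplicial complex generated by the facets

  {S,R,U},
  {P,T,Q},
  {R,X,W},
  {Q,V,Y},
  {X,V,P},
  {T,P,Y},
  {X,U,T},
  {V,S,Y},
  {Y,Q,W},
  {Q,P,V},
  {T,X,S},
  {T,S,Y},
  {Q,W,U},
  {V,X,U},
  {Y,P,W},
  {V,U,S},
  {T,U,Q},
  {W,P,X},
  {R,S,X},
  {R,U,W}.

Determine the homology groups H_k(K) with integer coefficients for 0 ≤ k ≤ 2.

H_0 ≅ Z,  H_1 ≅ Z ⊕ Z/2Z,  H_2 = 0.

Order the vertices as P < Q < R < S < T < U < V < W < X < Y. Listing each simplex with vertices in this order, K has dimension 2 with simplices:

  0-simplices (10): P, Q, R, S, T, U, V, W, X, Y
  1-simplices (30): PQ, PT, PV, PW, PX, PY, QT, QU, QV, QW, QY, RS, RU, RW, RX, ST, SU, SV, SX, SY, TU, TX, TY, UV, UW, UX, VX, VY, WX, WY
  2-simplices (20): PQT, PQV, PTY, PVX, PWX, PWY, QTU, QUW, QVY, QWY, RSU, RSX, RUW, RWX, STX, STY, SUV, SVY, TUX, UVX

Hence C_0 ≅ Z^10, C_1 ≅ Z^30, C_2 ≅ Z^20.

The boundary map ∂_1: C_1 → C_0 sends each edge [p,q] (with p < q) to q − p.
As a 10×30 matrix over Z this has rank 9, with invariant factors (1,1,1,1,1,1,1,1,1).

The boundary map ∂_2: C_2 → C_1 acts by ∂[p,q,r] = [q,r] − [p,r] + [p,q]. For instance
  ∂STY = TY − SY + ST,
  ∂SVY = VY − SY + SV.
The resulting 30×20 matrix has rank 20, and its Smith normal form has invariant factors (1,1,1,1,1,1,1,1,1,1,1,1,1,1,1,1,1,1,1,2).

From H_k ≅ ker(∂_k) / im(∂_{k+1}) we obtain:

  H_0: rank C_0 − rank ∂_1 = 10 − 9 = 1, and the invariant factors of ∂_1 are all 1, so H_0 = Z.
  H_1: rank ker ∂_1 − rank ∂_2 = (30 − 9) − 20 = 1, and ∂_2 has invariant factor 2 > 1, so H_1 = Z ⊕ Z/2Z.
  H_2: rank ker ∂_2 − rank ∂_3 = (20 − 20) − 0 = 0, and there is no ∂_3, so H_2 = 0.

As a check, the Euler characteristic is 10 − 30 + 20 = 0, which agrees with 1 − 1 + 0 = 0.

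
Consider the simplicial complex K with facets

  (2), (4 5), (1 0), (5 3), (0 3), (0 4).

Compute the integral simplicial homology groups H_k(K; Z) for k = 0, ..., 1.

We work with the vertex ordering 0 < 1 < 2 < 3 < 4 < 5. The simplices of K, each written with vertices in increasing order, are:

  0-simplices (6): [0], [1], [2], [3], [4], [5]
  1-simplices (5): [0,1], [0,3], [0,4], [3,5], [4,5]

Hence C_0 ≅ Z^6, C_1 ≅ Z^5.

The boundary map ∂_1: C_1 → C_0 is given by ∂[p,q] = [q] − [p].
The 6×5 boundary matrix has rank 4 and Smith normal form diag(1,1,1,1).

From H_k ≅ ker(∂_k) / im(∂_{k+1}) we obtain:

  H_0: rank C_0 − rank ∂_1 = 6 − 4 = 2, and the invariant factors of ∂_1 are all 1, so H_0 ≅ Z^2.
  H_1: rank ker ∂_1 − rank ∂_2 = (5 − 4) − 0 = 1, and there is no ∂_2, so H_1 ≅ Z.

As a check, the Euler characteristic is 6 − 5 = 1, which agrees with 2 − 1 = 1.

H_0 ≅ Z^2,  H_1 ≅ Z.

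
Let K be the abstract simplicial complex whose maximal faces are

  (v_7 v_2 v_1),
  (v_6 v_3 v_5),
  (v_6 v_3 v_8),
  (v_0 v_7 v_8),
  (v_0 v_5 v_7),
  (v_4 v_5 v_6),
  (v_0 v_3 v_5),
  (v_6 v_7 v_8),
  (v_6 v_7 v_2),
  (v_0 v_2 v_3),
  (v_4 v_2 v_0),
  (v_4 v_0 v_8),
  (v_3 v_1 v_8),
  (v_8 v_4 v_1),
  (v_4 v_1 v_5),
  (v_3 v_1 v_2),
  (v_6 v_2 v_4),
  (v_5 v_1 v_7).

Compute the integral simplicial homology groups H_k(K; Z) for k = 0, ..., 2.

Order the vertices as v_0 < v_1 < v_2 < v_3 < v_4 < v_5 < v_6 < v_7 < v_8. Listing each simplex with vertices in this order, K has dimension 2 with simplices:

  0-simplices (9): [v_0], [v_1], [v_2], [v_3], [v_4], [v_5], [v_6], [v_7], [v_8]
  1-simplices (27): (27 of them)
  2-simplices (18): (18 of them)

giving chain groups C_0 ≅ Z^9, C_1 ≅ Z^27, C_2 ≅ Z^18.

Boundary ∂_1: C_1 → C_0 is given by ∂[p,q] = [q] − [p].
This gives a 9×27 integer matrix of rank 8; reducing to Smith normal form yields diagonal entries (1,1,1,1,1,1,1,1).

∂_2: C_2 → C_1 sends each 2-simplex [p,q,r] to [q,r] − [p,r] + [p,q]. For instance
  ∂[v_0,v_7,v_8] = [v_7,v_8] − [v_0,v_8] + [v_0,v_7],
  ∂[v_6,v_7,v_8] = [v_7,v_8] − [v_6,v_8] + [v_6,v_7].
As a 27×18 matrix over Z this has rank 17, with invariant factors (1,1,1,1,1,1,1,1,1,1,1,1,1,1,1,1,1).

Now H_k = ker ∂_k / im ∂_{k+1}, so:

  H_0: rank C_0 − rank ∂_1 = 9 − 8 = 1, and the invariant factors of ∂_1 are all 1, so H_0 = Z.
  H_1: rank ker ∂_1 − rank ∂_2 = (27 − 8) − 17 = 2, and the invariant factors of ∂_2 are all 1, so H_1 = Z^2.
  H_2: rank ker ∂_2 − rank ∂_3 = (18 − 17) − 0 = 1, and there is no ∂_3, so H_2 = Z.

H_0 ≅ Z,  H_1 ≅ Z^2,  H_2 ≅ Z.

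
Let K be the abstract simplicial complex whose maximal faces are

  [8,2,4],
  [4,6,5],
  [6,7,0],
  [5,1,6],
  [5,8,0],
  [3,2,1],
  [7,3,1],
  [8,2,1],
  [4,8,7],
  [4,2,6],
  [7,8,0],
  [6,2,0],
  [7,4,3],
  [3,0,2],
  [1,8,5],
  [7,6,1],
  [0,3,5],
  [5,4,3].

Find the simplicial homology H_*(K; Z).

K has 9 vertices, 27 edges, 18 triangles.
rank ∂_0 = 0, rank ∂_1 = 8 ⇒ b_0 = 9 − 0 − 8 = 1; all invariant factors of ∂_1 are 1 so no torsion. So H_0 ≅ Z.
rank ∂_1 = 8, rank ∂_2 = 17 ⇒ b_1 = 27 − 8 − 17 = 2; all invariant factors of ∂_2 are 1 so no torsion. So H_1 ≅ Z^2.
rank ∂_2 = 17, rank ∂_3 = 0 ⇒ b_2 = 18 − 17 − 0 = 1. So H_2 ≅ Z.

H_0 ≅ Z,  H_1 ≅ Z^2,  H_2 ≅ Z.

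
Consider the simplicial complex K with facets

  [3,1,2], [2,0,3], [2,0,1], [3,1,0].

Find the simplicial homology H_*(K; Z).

H_0 = Z,  H_1 = 0,  H_2 = Z.

K has 4 vertices, 6 edges, 4 triangles.
rank ∂_0 = 0, rank ∂_1 = 3 ⇒ b_0 = 4 − 0 − 3 = 1; all invariant factors of ∂_1 are 1 so no torsion. So H_0 ≅ Z.
rank ∂_1 = 3, rank ∂_2 = 3 ⇒ b_1 = 6 − 3 − 3 = 0; all invariant factors of ∂_2 are 1 so no torsion. So H_1 ≅ 0.
rank ∂_2 = 3, rank ∂_3 = 0 ⇒ b_2 = 4 − 3 − 0 = 1. So H_2 ≅ Z.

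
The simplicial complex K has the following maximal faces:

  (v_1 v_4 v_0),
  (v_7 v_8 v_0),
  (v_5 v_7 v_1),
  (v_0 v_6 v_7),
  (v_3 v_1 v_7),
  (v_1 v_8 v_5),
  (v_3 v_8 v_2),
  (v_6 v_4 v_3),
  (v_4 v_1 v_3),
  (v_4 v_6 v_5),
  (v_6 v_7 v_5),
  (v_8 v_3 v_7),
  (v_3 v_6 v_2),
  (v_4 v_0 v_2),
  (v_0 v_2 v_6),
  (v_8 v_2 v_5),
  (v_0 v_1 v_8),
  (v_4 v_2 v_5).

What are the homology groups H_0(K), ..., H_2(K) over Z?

Fix the vertex order v_0 < v_1 < v_2 < v_3 < v_4 < v_5 < v_6 < v_7 < v_8 and write every simplex with vertices in increasing order. Then dim K = 2 and the simplices of K are:

  0-simplices (9): [v_0], [v_1], [v_2], [v_3], [v_4], [v_5], [v_6], [v_7], [v_8]
  1-simplices (27): (27 of them)
  2-simplices (18): (18 of them)

so the chain groups are C_0 ≅ Z^9, C_1 ≅ Z^27, C_2 ≅ Z^18.

Boundary ∂_1: C_1 → C_0 sends each edge [p,q] (with p < q) to q − p.
As a 9×27 matrix over Z this has rank 8, with invariant factors (1,1,1,1,1,1,1,1).

The boundary map ∂_2: C_2 → C_1 acts by ∂[p,q,r] = [q,r] − [p,r] + [p,q]. For instance
  ∂[v_1,v_5,v_7] = [v_5,v_7] − [v_1,v_7] + [v_1,v_5],
  ∂[v_0,v_2,v_6] = [v_2,v_6] − [v_0,v_6] + [v_0,v_2].
The resulting 27×18 matrix has rank 18, and its Smith normal form has invariant factors (1,1,1,1,1,1,1,1,1,1,1,1,1,1,1,1,1,2).

From H_k ≅ ker(∂_k) / im(∂_{k+1}) we obtain:

  H_0: rank C_0 − rank ∂_1 = 9 − 8 = 1, and the invariant factors of ∂_1 are all 1, so H_0 = Z.
  H_1: rank ker ∂_1 − rank ∂_2 = (27 − 8) − 18 = 1, and ∂_2 has invariant factor 2 > 1, so H_1 = Z × Z/2.
  H_2: rank ker ∂_2 − rank ∂_3 = (18 − 18) − 0 = 0, and there is no ∂_3, so H_2 = 0.

As a check, the Euler characteristic is 9 − 27 + 18 = 0, which agrees with 1 − 1 + 0 = 0.
(K is a triangulation of the Klein bottle.)

H_0 ≅ Z,  H_1 ≅ Z × Z/2,  H_2 = 0.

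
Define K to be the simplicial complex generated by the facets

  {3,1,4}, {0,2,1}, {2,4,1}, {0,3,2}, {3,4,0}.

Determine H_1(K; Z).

H_1 = Z.

Fix the vertex order 0 < 1 < 2 < 3 < 4 and write every simplex with vertices in increasing order. Then dim K = 2 and the simplices of K are:

  0-simplices (5): [0], [1], [2], [3], [4]
  1-simplices (10): [0,1], [0,2], [0,3], [0,4], [1,2], [1,3], [1,4], [2,3], [2,4], [3,4]
  2-simplices (5): [0,1,2], [0,2,3], [0,3,4], [1,2,4], [1,3,4]

so the chain groups are C_0 ≅ Z^5, C_1 ≅ Z^10, C_2 ≅ Z^5.

∂_1: C_1 → C_0 is given by ∂[p,q] = [q] − [p].
The 5×10 boundary matrix has rank 4 and Smith normal form diag(1,1,1,1).

∂_2: C_2 → C_1 maps a triangle to the signed sum of its edges. For instance
  ∂[1,2,4] = [2,4] − [1,4] + [1,2],
  ∂[0,3,4] = [3,4] − [0,4] + [0,3].
The 10×5 boundary matrix has rank 5 and Smith normal form diag(1,1,1,1,1).

Reading off H_k = ker ∂_k / im ∂_{k+1}:

  H_1: rank ker ∂_1 − rank ∂_2 = (10 − 4) − 5 = 1, and the invariant factors of ∂_2 are all 1, so H_1 ≅ Z.

(K is a triangulation of the Möbius band.)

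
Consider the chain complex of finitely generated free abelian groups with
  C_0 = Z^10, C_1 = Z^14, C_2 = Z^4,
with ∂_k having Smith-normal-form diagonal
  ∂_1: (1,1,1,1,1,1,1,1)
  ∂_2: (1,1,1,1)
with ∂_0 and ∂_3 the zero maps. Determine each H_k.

H_0: b_0 = 10 − 0 − 8 = 2; torsion from ∂_1 factors > 1: none. So H_0 ≅ Z^2.
H_1: b_1 = 14 − 8 − 4 = 2; torsion from ∂_2 factors > 1: none. So H_1 ≅ Z^2.
H_2: b_2 = 4 − 4 − 0 = 0; torsion from ∂_3 factors > 1: none. So H_2 ≅ 0.

H_0 ≅ Z^2,  H_1 ≅ Z^2,  H_2 = 0.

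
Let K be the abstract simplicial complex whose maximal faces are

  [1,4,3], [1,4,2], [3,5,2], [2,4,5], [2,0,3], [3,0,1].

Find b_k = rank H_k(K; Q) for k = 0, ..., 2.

b_0 = 1, b_1 = 1, b_2 = 0.

We work with the vertex ordering 0 < 1 < 2 < 3 < 4 < 5. The simplices of K, each written with vertices in increasing order, are:

  0-simplices (6): [0], [1], [2], [3], [4], [5]
  1-simplices (12): [0,1], [0,2], [0,3], [1,2], [1,3], [1,4], [2,3], [2,4], [2,5], [3,4], [3,5], [4,5]
  2-simplices (6): [0,1,3], [0,2,3], [1,2,4], [1,3,4], [2,3,5], [2,4,5]

giving chain groups C_0 ≅ Z^6, C_1 ≅ Z^12, C_2 ≅ Z^6.

Boundary ∂_1: C_1 → C_0 maps an edge to its endpoints' difference, ∂[p,q] = q − p.
As a 6×12 matrix over Z this has rank 5, with invariant factors (1,1,1,1,1).

The boundary map ∂_2: C_2 → C_1 sends each 2-simplex [p,q,r] to [q,r] − [p,r] + [p,q]. For instance
  ∂[1,3,4] = [3,4] − [1,4] + [1,3],
  ∂[2,4,5] = [4,5] − [2,5] + [2,4].
The 12×6 boundary matrix has rank 6 and Smith normal form diag(1,1,1,1,1,1).

Now H_k = ker ∂_k / im ∂_{k+1}, so:

  H_0: rank C_0 − rank ∂_1 = 6 − 5 = 1, and the invariant factors of ∂_1 are all 1, so H_0 = Z.
  H_1: rank ker ∂_1 − rank ∂_2 = (12 − 5) − 6 = 1, and the invariant factors of ∂_2 are all 1, so H_1 = Z.
  H_2: rank ker ∂_2 − rank ∂_3 = (6 − 6) − 0 = 0, and there is no ∂_3, so H_2 = 0.

As a check, the Euler characteristic is 6 − 12 + 6 = 0, which agrees with 1 − 1 + 0 = 0.

Hence the Betti numbers are b_0 = 1, b_1 = 1, b_2 = 0.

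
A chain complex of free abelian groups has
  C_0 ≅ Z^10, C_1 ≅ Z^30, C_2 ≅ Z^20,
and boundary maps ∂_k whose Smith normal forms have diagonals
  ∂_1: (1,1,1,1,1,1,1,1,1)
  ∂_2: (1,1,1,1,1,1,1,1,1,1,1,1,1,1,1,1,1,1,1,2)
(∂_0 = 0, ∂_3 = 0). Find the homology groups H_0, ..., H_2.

H_0 = Z,  H_1 = Z ⊕ Z_2,  H_2 = 0.

H_0: b_0 = 10 − 0 − 9 = 1; torsion from ∂_1 factors > 1: none. So H_0 = Z.
H_1: b_1 = 30 − 9 − 20 = 1; torsion from ∂_2 factors > 1: [2]. So H_1 = Z ⊕ Z_2.
H_2: b_2 = 20 − 20 − 0 = 0; torsion from ∂_3 factors > 1: none. So H_2 = 0.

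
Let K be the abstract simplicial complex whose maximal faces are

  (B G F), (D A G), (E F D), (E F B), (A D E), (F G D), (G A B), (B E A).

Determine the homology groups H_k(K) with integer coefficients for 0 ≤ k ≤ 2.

We work with the vertex ordering A < B < D < E < F < G. The simplices of K, each written with vertices in increasing order, are:

  0-simplices (6): A, B, D, E, F, G
  1-simplices (12): AB, AD, AE, AG, BE, BF, BG, DE, DF, DG, EF, FG
  2-simplices (8): ABE, ABG, ADE, ADG, BEF, BFG, DEF, DFG

Hence C_0 ≅ Z^6, C_1 ≅ Z^12, C_2 ≅ Z^8.

Boundary ∂_1: C_1 → C_0 is given by ∂[p,q] = [q] − [p].
The resulting 6×12 matrix has rank 5, and its Smith normal form has invariant factors (1,1,1,1,1).

∂_2: C_2 → C_1 sends each 2-simplex [p,q,r] to [q,r] − [p,r] + [p,q]. For instance
  ∂DFG = FG − DG + DF,
  ∂ABG = BG − AG + AB.
The resulting 12×8 matrix has rank 7, and its Smith normal form has invariant factors (1,1,1,1,1,1,1).

Reading off H_k = ker ∂_k / im ∂_{k+1}:

  H_0: rank C_0 − rank ∂_1 = 6 − 5 = 1, and the invariant factors of ∂_1 are all 1, so H_0 = Z.
  H_1: rank ker ∂_1 − rank ∂_2 = (12 − 5) − 7 = 0, and the invariant factors of ∂_2 are all 1, so H_1 = 0.
  H_2: rank ker ∂_2 − rank ∂_3 = (8 − 7) − 0 = 1, and there is no ∂_3, so H_2 = Z.

As a check, the Euler characteristic is 6 − 12 + 8 = 2, which agrees with 1 − 0 + 1 = 2.

H_0 = Z,  H_1 = 0,  H_2 = Z.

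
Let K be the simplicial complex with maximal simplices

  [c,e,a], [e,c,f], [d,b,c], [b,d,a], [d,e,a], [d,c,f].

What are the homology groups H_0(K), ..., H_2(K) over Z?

H_0 ≅ Z,  H_1 ≅ Z,  H_2 = 0.

Fix the vertex order a < b < c < d < e < f and write every simplex with vertices in increasing order. Then dim K = 2 and the simplices of K are:

  0-simplices (6): a, b, c, d, e, f
  1-simplices (12): ab, ac, ad, ae, bc, bd, cd, ce, cf, de, df, ef
  2-simplices (6): abd, ace, ade, bcd, cdf, cef

giving chain groups C_0 ≅ Z^6, C_1 ≅ Z^12, C_2 ≅ Z^6.

The boundary map ∂_1: C_1 → C_0 sends each edge [p,q] (with p < q) to q − p.
As a 6×12 matrix over Z this has rank 5, with invariant factors (1,1,1,1,1).

Boundary ∂_2: C_2 → C_1 acts by ∂[p,q,r] = [q,r] − [p,r] + [p,q]. For instance
  ∂cdf = df − cf + cd,
  ∂abd = bd − ad + ab.
The resulting 12×6 matrix has rank 6, and its Smith normal form has invariant factors (1,1,1,1,1,1).

Reading off H_k = ker ∂_k / im ∂_{k+1}:

  H_0: rank C_0 − rank ∂_1 = 6 − 5 = 1, and the invariant factors of ∂_1 are all 1, so H_0 = Z.
  H_1: rank ker ∂_1 − rank ∂_2 = (12 − 5) − 6 = 1, and the invariant factors of ∂_2 are all 1, so H_1 = Z.
  H_2: rank ker ∂_2 − rank ∂_3 = (6 − 6) − 0 = 0, and there is no ∂_3, so H_2 = 0.

As a check, the Euler characteristic is 6 − 12 + 6 = 0, which agrees with 1 − 1 + 0 = 0.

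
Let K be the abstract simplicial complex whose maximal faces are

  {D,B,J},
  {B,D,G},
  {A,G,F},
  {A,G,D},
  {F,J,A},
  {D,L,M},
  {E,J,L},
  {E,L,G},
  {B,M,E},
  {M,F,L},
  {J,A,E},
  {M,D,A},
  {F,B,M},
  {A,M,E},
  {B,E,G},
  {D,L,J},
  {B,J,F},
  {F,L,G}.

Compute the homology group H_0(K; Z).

We work with the vertex ordering A < B < D < E < F < G < J < L < M. The simplices of K, each written with vertices in increasing order, are:

  0-simplices (9): A, B, D, E, F, G, J, L, M
  1-simplices (27): AD, AE, AF, AG, AJ, AM, BD, BE, BF, BG, BJ, BM, DG, DJ, DL, DM, EG, EJ, EL, EM, FG, FJ, FL, FM, GL, JL, LM
  2-simplices (18): ADG, ADM, AEJ, AEM, AFG, AFJ, BDG, BDJ, BEG, BEM, BFJ, BFM, DJL, DLM, EGL, EJL, FGL, FLM

so the chain groups are C_0 ≅ Z^9, C_1 ≅ Z^27, C_2 ≅ Z^18.

Boundary ∂_1: C_1 → C_0 is given by ∂[p,q] = [q] − [p].
As a 9×27 matrix over Z this has rank 8, with invariant factors (1,1,1,1,1,1,1,1).

∂_2: C_2 → C_1 sends each 2-simplex [p,q,r] to [q,r] − [p,r] + [p,q]. For instance
  ∂EGL = GL − EL + EG,
  ∂BDJ = DJ − BJ + BD.
The 27×18 boundary matrix has rank 17 and Smith normal form diag(1,1,1,1,1,1,1,1,1,1,1,1,1,1,1,1,1).

Reading off H_k = ker ∂_k / im ∂_{k+1}:

  H_0: rank C_0 − rank ∂_1 = 9 − 8 = 1, and the invariant factors of ∂_1 are all 1, so H_0 = Z.

(K is a triangulation of the torus T^2.)

H_0 = Z.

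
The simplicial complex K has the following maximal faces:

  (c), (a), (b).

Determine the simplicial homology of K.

H_0 ≅ Z^3.

We work with the vertex ordering a < b < c. The simplices of K, each written with vertices in increasing order, are:

  0-simplices (3): a, b, c

so the chain groups are C_0 ≅ Z^3.

Computing H_k = (kernel of ∂_k) / (image of ∂_{k+1}):

  H_0: rank C_0 − rank ∂_1 = 3 − 0 = 3, and there is no ∂_1, so H_0 = Z^3.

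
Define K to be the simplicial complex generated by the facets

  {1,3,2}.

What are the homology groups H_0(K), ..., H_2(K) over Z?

H_0 = Z,  H_1 = 0,  H_2 = 0.

K has 3 vertices, 3 edges, 1 triangle.
rank ∂_0 = 0, rank ∂_1 = 2 ⇒ b_0 = 3 − 0 − 2 = 1; all invariant factors of ∂_1 are 1 so no torsion. So H_0 = Z.
rank ∂_1 = 2, rank ∂_2 = 1 ⇒ b_1 = 3 − 2 − 1 = 0; all invariant factors of ∂_2 are 1 so no torsion. So H_1 = 0.
rank ∂_2 = 1, rank ∂_3 = 0 ⇒ b_2 = 1 − 1 − 0 = 0. So H_2 = 0.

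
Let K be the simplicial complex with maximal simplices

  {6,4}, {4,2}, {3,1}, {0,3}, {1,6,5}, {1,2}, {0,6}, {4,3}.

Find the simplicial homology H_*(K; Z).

H_0 = Z,  H_1 = Z^3,  H_2 = 0.

Order the vertices as 0 < 1 < 2 < 3 < 4 < 5 < 6. Listing each simplex with vertices in this order, K has dimension 2 with simplices:

  0-simplices (7): [0], [1], [2], [3], [4], [5], [6]
  1-simplices (10): [0,3], [0,6], [1,2], [1,3], [1,5], [1,6], [2,4], [3,4], [4,6], [5,6]
  2-simplices (1): [1,5,6]

so the chain groups are C_0 ≅ Z^7, C_1 ≅ Z^10, C_2 ≅ Z^1.

∂_1: C_1 → C_0 maps an edge to its endpoints' difference, ∂[p,q] = q − p.
The 7×10 boundary matrix has rank 6 and Smith normal form diag(1,1,1,1,1,1).

∂_2: C_2 → C_1 acts by ∂[p,q,r] = [q,r] − [p,r] + [p,q]. For instance
  ∂[1,5,6] = [5,6] − [1,6] + [1,5].
The 10×1 boundary matrix has rank 1 and Smith normal form diag(1).

Reading off H_k = ker ∂_k / im ∂_{k+1}:

  H_0: rank C_0 − rank ∂_1 = 7 − 6 = 1, and the invariant factors of ∂_1 are all 1, so H_0 = Z.
  H_1: rank ker ∂_1 − rank ∂_2 = (10 − 6) − 1 = 3, and the invariant factors of ∂_2 are all 1, so H_1 = Z^3.
  H_2: rank ker ∂_2 − rank ∂_3 = (1 − 1) − 0 = 0, and there is no ∂_3, so H_2 = 0.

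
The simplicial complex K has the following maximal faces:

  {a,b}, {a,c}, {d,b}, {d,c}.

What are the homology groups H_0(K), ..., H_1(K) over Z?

H_0 = Z,  H_1 = Z.

Take the total order a < b < c < d on the vertex set. Then K (dimension 1) consists of the simplices:

  0-simplices (4): a, b, c, d
  1-simplices (4): ab, ac, bd, cd

so the chain groups are C_0 ≅ Z^4, C_1 ≅ Z^4.

The boundary map ∂_1: C_1 → C_0 maps an edge to its endpoints' difference, ∂[p,q] = q − p.
As a 4×4 matrix over Z this has rank 3, with invariant factors (1,1,1).

Reading off H_k = ker ∂_k / im ∂_{k+1}:

  H_0: rank C_0 − rank ∂_1 = 4 − 3 = 1, and the invariant factors of ∂_1 are all 1, so H_0 ≅ Z.
  H_1: rank ker ∂_1 − rank ∂_2 = (4 − 3) − 0 = 1, and there is no ∂_2, so H_1 ≅ Z.

As a check, the Euler characteristic is 4 − 4 = 0, which agrees with 1 − 1 = 0.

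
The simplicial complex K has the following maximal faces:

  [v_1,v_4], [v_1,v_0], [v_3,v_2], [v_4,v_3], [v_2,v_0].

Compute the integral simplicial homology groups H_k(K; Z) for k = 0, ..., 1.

H_0 ≅ Z,  H_1 ≅ Z.

Order the vertices as v_0 < v_1 < v_2 < v_3 < v_4. Listing each simplex with vertices in this order, K has dimension 1 with simplices:

  0-simplices (5): [v_0], [v_1], [v_2], [v_3], [v_4]
  1-simplices (5): [v_0,v_1], [v_0,v_2], [v_1,v_4], [v_2,v_3], [v_3,v_4]

so the chain groups are C_0 ≅ Z^5, C_1 ≅ Z^5.

∂_1: C_1 → C_0 maps an edge to its endpoints' difference, ∂[p,q] = q − p. For instance
  ∂[v_0,v_1] = [v_1] − [v_0].
This gives a 5×5 integer matrix of rank 4; reducing to Smith normal form yields diagonal entries (1,1,1,1).

Now H_k = ker ∂_k / im ∂_{k+1}, so:

  H_0: rank C_0 − rank ∂_1 = 5 − 4 = 1, and the invariant factors of ∂_1 are all 1, so H_0 ≅ Z.
  H_1: rank ker ∂_1 − rank ∂_2 = (5 − 4) − 0 = 1, and there is no ∂_2, so H_1 ≅ Z.

As a check, the Euler characteristic is 5 − 5 = 0, which agrees with 1 − 1 = 0.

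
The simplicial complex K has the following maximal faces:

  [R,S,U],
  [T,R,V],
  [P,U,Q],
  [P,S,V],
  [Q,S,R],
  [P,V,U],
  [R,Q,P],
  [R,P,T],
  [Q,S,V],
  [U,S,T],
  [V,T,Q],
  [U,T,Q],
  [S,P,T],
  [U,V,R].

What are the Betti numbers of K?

Fix the vertex order P < Q < R < S < T < U < V and write every simplex with vertices in increasing order. Then dim K = 2 and the simplices of K are:

  0-simplices (7): P, Q, R, S, T, U, V
  1-simplices (21): PQ, PR, PS, PT, PU, PV, QR, QS, QT, QU, QV, RS, RT, RU, RV, ST, SU, SV, TU, TV, UV
  2-simplices (14): PQR, PQU, PRT, PST, PSV, PUV, QRS, QSV, QTU, QTV, RSU, RTV, RUV, STU

Hence C_0 ≅ Z^7, C_1 ≅ Z^21, C_2 ≅ Z^14.

Boundary ∂_1: C_1 → C_0 is given by ∂[p,q] = [q] − [p]. For instance
  ∂QS = S − Q.
As a 7×21 matrix over Z this has rank 6, with invariant factors (1,1,1,1,1,1).

The boundary map ∂_2: C_2 → C_1 acts by ∂[p,q,r] = [q,r] − [p,r] + [p,q]. For instance
  ∂PRT = RT − PT + PR,
  ∂PUV = UV − PV + PU.
The 21×14 boundary matrix has rank 13 and Smith normal form diag(1,1,1,1,1,1,1,1,1,1,1,1,1).

Now H_k = ker ∂_k / im ∂_{k+1}, so:

  H_0: rank C_0 − rank ∂_1 = 7 − 6 = 1, and the invariant factors of ∂_1 are all 1, so H_0 ≅ Z.
  H_1: rank ker ∂_1 − rank ∂_2 = (21 − 6) − 13 = 2, and the invariant factors of ∂_2 are all 1, so H_1 ≅ Z^2.
  H_2: rank ker ∂_2 − rank ∂_3 = (14 − 13) − 0 = 1, and there is no ∂_3, so H_2 ≅ Z.

Hence the Betti numbers are b_0 = 1, b_1 = 2, b_2 = 1.

b_0 = 1, b_1 = 2, b_2 = 1.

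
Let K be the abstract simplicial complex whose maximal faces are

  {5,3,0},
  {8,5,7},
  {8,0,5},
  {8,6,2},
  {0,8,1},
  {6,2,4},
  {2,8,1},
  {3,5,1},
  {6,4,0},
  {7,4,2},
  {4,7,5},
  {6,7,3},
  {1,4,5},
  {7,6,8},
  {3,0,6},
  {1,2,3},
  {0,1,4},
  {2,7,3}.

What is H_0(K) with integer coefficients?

Take the total order 0 < 1 < 2 < 3 < 4 < 5 < 6 < 7 < 8 on the vertex set. Then K (dimension 2) consists of the simplices:

  0-simplices (9): [0], [1], [2], [3], [4], [5], [6], [7], [8]
  1-simplices (27): (27 of them)
  2-simplices (18): [0,1,4], [0,1,8], [0,3,5], [0,3,6], [0,4,6], [0,5,8], [1,2,3], [1,2,8], [1,3,5], [1,4,5], [2,3,7], [2,4,6], [2,4,7], [2,6,8], [3,6,7], [4,5,7], [5,7,8], [6,7,8]

so the chain groups are C_0 ≅ Z^9, C_1 ≅ Z^27, C_2 ≅ Z^18.

Boundary ∂_1: C_1 → C_0 maps an edge to its endpoints' difference, ∂[p,q] = q − p. For instance
  ∂[4,7] = [7] − [4].
The 9×27 boundary matrix has rank 8 and Smith normal form diag(1,1,1,1,1,1,1,1).

The boundary map ∂_2: C_2 → C_1 acts by ∂[p,q,r] = [q,r] − [p,r] + [p,q]. For instance
  ∂[5,7,8] = [7,8] − [5,8] + [5,7],
  ∂[2,4,7] = [4,7] − [2,7] + [2,4].
The resulting 27×18 matrix has rank 18, and its Smith normal form has invariant factors (1,1,1,1,1,1,1,1,1,1,1,1,1,1,1,1,1,2).

From H_k ≅ ker(∂_k) / im(∂_{k+1}) we obtain:

  H_0: rank C_0 − rank ∂_1 = 9 − 8 = 1, and the invariant factors of ∂_1 are all 1, so H_0 = Z.

(K is a triangulation of the Klein bottle.)

H_0 ≅ Z.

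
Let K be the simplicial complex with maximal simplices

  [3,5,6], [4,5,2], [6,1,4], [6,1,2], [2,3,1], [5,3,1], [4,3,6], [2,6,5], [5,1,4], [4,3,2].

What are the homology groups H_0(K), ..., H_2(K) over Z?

Take the total order 1 < 2 < 3 < 4 < 5 < 6 on the vertex set. Then K (dimension 2) consists of the simplices:

  0-simplices (6): [1], [2], [3], [4], [5], [6]
  1-simplices (15): [1,2], [1,3], [1,4], [1,5], [1,6], [2,3], [2,4], [2,5], [2,6], [3,4], [3,5], [3,6], [4,5], [4,6], [5,6]
  2-simplices (10): [1,2,3], [1,2,6], [1,3,5], [1,4,5], [1,4,6], [2,3,4], [2,4,5], [2,5,6], [3,4,6], [3,5,6]

giving chain groups C_0 ≅ Z^6, C_1 ≅ Z^15, C_2 ≅ Z^10.

Boundary ∂_1: C_1 → C_0 sends each edge [p,q] (with p < q) to q − p.
The resulting 6×15 matrix has rank 5, and its Smith normal form has invariant factors (1,1,1,1,1).

The boundary map ∂_2: C_2 → C_1 sends each 2-simplex [p,q,r] to [q,r] − [p,r] + [p,q]. For instance
  ∂[1,4,6] = [4,6] − [1,6] + [1,4],
  ∂[3,5,6] = [5,6] − [3,6] + [3,5].
As a 15×10 matrix over Z this has rank 10, with invariant factors (1,1,1,1,1,1,1,1,1,2).

From H_k ≅ ker(∂_k) / im(∂_{k+1}) we obtain:

  H_0: rank C_0 − rank ∂_1 = 6 − 5 = 1, and the invariant factors of ∂_1 are all 1, so H_0 ≅ Z.
  H_1: rank ker ∂_1 − rank ∂_2 = (15 − 5) − 10 = 0, and ∂_2 has invariant factor 2 > 1, so H_1 ≅ Z/2.
  H_2: rank ker ∂_2 − rank ∂_3 = (10 − 10) − 0 = 0, and there is no ∂_3, so H_2 ≅ 0.

H_0 ≅ Z,  H_1 ≅ Z/2,  H_2 = 0.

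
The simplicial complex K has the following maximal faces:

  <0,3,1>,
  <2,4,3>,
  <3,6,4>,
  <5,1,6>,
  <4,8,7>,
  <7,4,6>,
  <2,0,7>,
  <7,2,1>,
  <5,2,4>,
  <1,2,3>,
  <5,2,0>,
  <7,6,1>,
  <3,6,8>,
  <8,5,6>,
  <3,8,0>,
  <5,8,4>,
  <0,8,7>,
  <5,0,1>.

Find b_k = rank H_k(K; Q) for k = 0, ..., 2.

Fix the vertex order 0 < 1 < 2 < 3 < 4 < 5 < 6 < 7 < 8 and write every simplex with vertices in increasing order. Then dim K = 2 and the simplices of K are:

  0-simplices (9): [0], [1], [2], [3], [4], [5], [6], [7], [8]
  1-simplices (27): (27 of them)
  2-simplices (18): [0,1,3], [0,1,5], [0,2,5], [0,2,7], [0,3,8], [0,7,8], [1,2,3], [1,2,7], [1,5,6], [1,6,7], [2,3,4], [2,4,5], [3,4,6], [3,6,8], [4,5,8], [4,6,7], [4,7,8], [5,6,8]

giving chain groups C_0 ≅ Z^9, C_1 ≅ Z^27, C_2 ≅ Z^18.

∂_1: C_1 → C_0 maps an edge to its endpoints' difference, ∂[p,q] = q − p. For instance
  ∂[1,2] = [2] − [1].
As a 9×27 matrix over Z this has rank 8, with invariant factors (1,1,1,1,1,1,1,1).

∂_2: C_2 → C_1 sends each 2-simplex [p,q,r] to [q,r] − [p,r] + [p,q]. For instance
  ∂[0,1,3] = [1,3] − [0,3] + [0,1],
  ∂[3,4,6] = [4,6] − [3,6] + [3,4].
The 27×18 boundary matrix has rank 18 and Smith normal form diag(1,1,1,1,1,1,1,1,1,1,1,1,1,1,1,1,1,2).

Computing H_k = (kernel of ∂_k) / (image of ∂_{k+1}):

  H_0: rank C_0 − rank ∂_1 = 9 − 8 = 1, and the invariant factors of ∂_1 are all 1, so H_0 = Z.
  H_1: rank ker ∂_1 − rank ∂_2 = (27 − 8) − 18 = 1, and ∂_2 has invariant factor 2 > 1, so H_1 = Z × Z/2.
  H_2: rank ker ∂_2 − rank ∂_3 = (18 − 18) − 0 = 0, and there is no ∂_3, so H_2 = 0.

Hence the Betti numbers are b_0 = 1, b_1 = 1, b_2 = 0.

b_0 = 1, b_1 = 1, b_2 = 0.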